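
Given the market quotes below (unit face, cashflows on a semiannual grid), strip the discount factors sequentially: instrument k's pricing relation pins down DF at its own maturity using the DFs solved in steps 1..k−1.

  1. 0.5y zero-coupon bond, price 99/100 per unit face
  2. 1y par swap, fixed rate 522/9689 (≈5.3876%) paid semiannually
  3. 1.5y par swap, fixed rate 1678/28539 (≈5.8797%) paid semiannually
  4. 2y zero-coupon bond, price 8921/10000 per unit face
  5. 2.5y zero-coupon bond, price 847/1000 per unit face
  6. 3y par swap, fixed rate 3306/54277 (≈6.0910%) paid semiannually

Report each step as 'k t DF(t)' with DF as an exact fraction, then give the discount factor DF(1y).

1 1/2 99/100
2 1 4739/5000
3 3/2 9161/10000
4 2 8921/10000
5 5/2 847/1000
6 3 8347/10000
DF(1y) = 4739/5000 ≈ 0.947800

step 1 [0.5y] zero: DF = P = 99/100 ≈ 0.990000
step 2 [1y] swap r/2=261/9689: DF=(1 − 261/9689·(0.990000))/(1+261/9689) = 4739/5000 ≈ 0.947800
step 3 [1.5y] swap r/2=839/28539: DF=(1 − 839/28539·(0.990000+0.947800))/(1+839/28539) = 9161/10000 ≈ 0.916100
step 4 [2y] zero: DF = P = 8921/10000 ≈ 0.892100
step 5 [2.5y] zero: DF = P = 847/1000 ≈ 0.847000
step 6 [3y] swap r/2=1653/54277: DF=(1 − 1653/54277·(0.990000+0.947800+0.916100+0.892100+0.847000))/(1+1653/54277) = 8347/10000 ≈ 0.834700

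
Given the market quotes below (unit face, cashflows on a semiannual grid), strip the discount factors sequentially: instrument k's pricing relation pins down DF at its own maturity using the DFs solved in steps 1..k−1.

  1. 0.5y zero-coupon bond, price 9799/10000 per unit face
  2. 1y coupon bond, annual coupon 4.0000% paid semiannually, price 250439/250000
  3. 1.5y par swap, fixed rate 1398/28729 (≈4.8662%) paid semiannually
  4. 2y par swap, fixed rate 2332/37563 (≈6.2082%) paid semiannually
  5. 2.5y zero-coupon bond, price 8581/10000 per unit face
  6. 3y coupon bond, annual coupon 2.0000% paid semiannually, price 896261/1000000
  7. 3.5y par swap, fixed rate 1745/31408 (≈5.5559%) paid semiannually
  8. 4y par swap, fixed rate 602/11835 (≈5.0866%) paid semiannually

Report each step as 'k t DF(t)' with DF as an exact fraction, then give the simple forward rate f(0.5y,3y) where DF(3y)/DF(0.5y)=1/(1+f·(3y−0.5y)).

1 1/2 9799/10000
2 1 9629/10000
3 3/2 9301/10000
4 2 4417/5000
5 5/2 8581/10000
6 3 8417/10000
7 7/2 1651/2000
8 4 4097/5000
f(0.5y,3y) = ((9799/10000)/(8417/10000) − 1)/(5/2) = 2764/42085 ≈ 6.5677%

step 1 [0.5y] zero: DF = P = 9799/10000 ≈ 0.979900
step 2 [1y] bond c/2=1/50: DF=(250439/250000 − 1/50·(0.979900))/(1+1/50) = 9629/10000 ≈ 0.962900
step 3 [1.5y] swap r/2=699/28729: DF=(1 − 699/28729·(0.979900+0.962900))/(1+699/28729) = 9301/10000 ≈ 0.930100
step 4 [2y] swap r/2=1166/37563: DF=(1 − 1166/37563·(0.979900+0.962900+0.930100))/(1+1166/37563) = 4417/5000 ≈ 0.883400
step 5 [2.5y] zero: DF = P = 8581/10000 ≈ 0.858100
step 6 [3y] bond c/2=1/100: DF=(896261/1000000 − 1/100·(0.979900+0.962900+0.930100+0.883400+0.858100))/(1+1/100) = 8417/10000 ≈ 0.841700
step 7 [3.5y] swap r/2=1745/62816: DF=(1 − 1745/62816·(0.979900+0.962900+0.930100+0.883400+0.858100+0.841700))/(1+1745/62816) = 1651/2000 ≈ 0.825500
step 8 [4y] swap r/2=301/11835: DF=(1 − 301/11835·(0.979900+0.962900+0.930100+0.883400+0.858100+0.841700+0.825500))/(1+301/11835) = 4097/5000 ≈ 0.819400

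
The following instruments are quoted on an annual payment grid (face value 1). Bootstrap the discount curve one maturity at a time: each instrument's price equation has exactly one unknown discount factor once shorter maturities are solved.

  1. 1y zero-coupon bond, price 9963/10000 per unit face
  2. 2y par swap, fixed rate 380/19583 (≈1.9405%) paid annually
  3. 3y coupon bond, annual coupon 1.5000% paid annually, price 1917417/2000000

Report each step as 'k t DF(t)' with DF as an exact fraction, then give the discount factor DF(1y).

1 1 9963/10000
2 2 481/500
3 3 2289/2500
DF(1y) = 9963/10000 ≈ 0.996300

step 1 [1y] zero: DF = P = 9963/10000 ≈ 0.996300
step 2 [2y] swap r/1=380/19583: DF=(1 − 380/19583·(0.996300))/(1+380/19583) = 481/500 ≈ 0.962000
step 3 [3y] bond c/1=3/200: DF=(1917417/2000000 − 3/200·(0.996300+0.962000))/(1+3/200) = 2289/2500 ≈ 0.915600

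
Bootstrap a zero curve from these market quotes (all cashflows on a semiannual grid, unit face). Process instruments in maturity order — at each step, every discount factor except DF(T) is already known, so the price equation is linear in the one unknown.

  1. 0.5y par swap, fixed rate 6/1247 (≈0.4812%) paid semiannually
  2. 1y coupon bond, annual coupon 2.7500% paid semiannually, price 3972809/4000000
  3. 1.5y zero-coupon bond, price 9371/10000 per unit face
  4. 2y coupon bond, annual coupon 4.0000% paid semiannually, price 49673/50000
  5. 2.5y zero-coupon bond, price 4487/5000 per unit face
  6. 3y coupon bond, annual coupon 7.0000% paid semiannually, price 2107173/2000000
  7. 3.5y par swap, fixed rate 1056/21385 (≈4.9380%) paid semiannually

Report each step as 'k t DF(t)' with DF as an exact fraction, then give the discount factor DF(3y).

step 1 [0.5y] swap r/2=3/1247: DF=(1 − 3/1247·(0))/(1+3/1247) = 1247/1250 ≈ 0.997600
step 2 [1y] bond c/2=11/800: DF=(3972809/4000000 − 11/800·(0.997600))/(1+11/800) = 4831/5000 ≈ 0.966200
step 3 [1.5y] zero: DF = P = 9371/10000 ≈ 0.937100
step 4 [2y] bond c/2=1/50: DF=(49673/50000 − 1/50·(0.997600+0.966200+0.937100))/(1+1/50) = 9171/10000 ≈ 0.917100
step 5 [2.5y] zero: DF = P = 4487/5000 ≈ 0.897400
step 6 [3y] bond c/2=7/200: DF=(2107173/2000000 − 7/200·(0.997600+0.966200+0.937100+0.917100+0.897400))/(1+7/200) = 1717/2000 ≈ 0.858500
step 7 [3.5y] swap r/2=528/21385: DF=(1 − 528/21385·(0.997600+0.966200+0.937100+0.917100+0.897400+0.858500))/(1+528/21385) = 526/625 ≈ 0.841600

1 1/2 1247/1250
2 1 4831/5000
3 3/2 9371/10000
4 2 9171/10000
5 5/2 4487/5000
6 3 1717/2000
7 7/2 526/625
DF(3y) = 1717/2000 ≈ 0.858500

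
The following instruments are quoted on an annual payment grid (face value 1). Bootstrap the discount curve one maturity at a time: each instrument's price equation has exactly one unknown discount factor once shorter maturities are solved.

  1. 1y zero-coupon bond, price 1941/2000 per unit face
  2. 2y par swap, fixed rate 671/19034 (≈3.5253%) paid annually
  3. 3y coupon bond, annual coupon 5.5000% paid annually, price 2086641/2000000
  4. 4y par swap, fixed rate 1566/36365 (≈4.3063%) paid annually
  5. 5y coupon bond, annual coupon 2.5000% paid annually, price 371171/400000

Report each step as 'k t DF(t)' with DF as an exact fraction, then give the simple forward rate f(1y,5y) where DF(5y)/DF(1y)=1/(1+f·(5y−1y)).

step 1 [1y] zero: DF = P = 1941/2000 ≈ 0.970500
step 2 [2y] swap r/1=671/19034: DF=(1 − 671/19034·(0.970500))/(1+671/19034) = 9329/10000 ≈ 0.932900
step 3 [3y] bond c/1=11/200: DF=(2086641/2000000 − 11/200·(0.970500+0.932900))/(1+11/200) = 8897/10000 ≈ 0.889700
step 4 [4y] swap r/1=1566/36365: DF=(1 − 1566/36365·(0.970500+0.932900+0.889700))/(1+1566/36365) = 4217/5000 ≈ 0.843400
step 5 [5y] bond c/1=1/40: DF=(371171/400000 − 1/40·(0.970500+0.932900+0.889700+0.843400))/(1+1/40) = 4083/5000 ≈ 0.816600

1 1 1941/2000
2 2 9329/10000
3 3 8897/10000
4 4 4217/5000
5 5 4083/5000
f(1y,5y) = ((1941/2000)/(4083/5000) − 1)/(4) = 513/10888 ≈ 4.7116%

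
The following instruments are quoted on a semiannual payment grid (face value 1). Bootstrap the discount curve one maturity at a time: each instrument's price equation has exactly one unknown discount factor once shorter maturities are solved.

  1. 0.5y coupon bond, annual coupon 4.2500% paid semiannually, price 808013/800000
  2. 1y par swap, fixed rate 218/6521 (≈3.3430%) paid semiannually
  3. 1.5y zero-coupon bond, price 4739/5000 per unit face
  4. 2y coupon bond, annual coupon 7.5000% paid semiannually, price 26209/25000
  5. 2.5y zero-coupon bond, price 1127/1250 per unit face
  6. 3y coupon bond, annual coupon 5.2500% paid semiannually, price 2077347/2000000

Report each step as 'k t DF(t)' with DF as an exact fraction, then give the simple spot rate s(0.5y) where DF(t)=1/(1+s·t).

1 1/2 989/1000
2 1 9673/10000
3 3/2 4739/5000
4 2 1811/2000
5 5/2 1127/1250
6 3 2229/2500
s(0.5y) = (1/(989/1000) − 1)/(1/2) = 22/989 ≈ 2.2245%

step 1 [0.5y] bond c/2=17/800: DF=(808013/800000 − 17/800·(0))/(1+17/800) = 989/1000 ≈ 0.989000
step 2 [1y] swap r/2=109/6521: DF=(1 − 109/6521·(0.989000))/(1+109/6521) = 9673/10000 ≈ 0.967300
step 3 [1.5y] zero: DF = P = 4739/5000 ≈ 0.947800
step 4 [2y] bond c/2=3/80: DF=(26209/25000 − 3/80·(0.989000+0.967300+0.947800))/(1+3/80) = 1811/2000 ≈ 0.905500
step 5 [2.5y] zero: DF = P = 1127/1250 ≈ 0.901600
step 6 [3y] bond c/2=21/800: DF=(2077347/2000000 − 21/800·(0.989000+0.967300+0.947800+0.905500+0.901600))/(1+21/800) = 2229/2500 ≈ 0.891600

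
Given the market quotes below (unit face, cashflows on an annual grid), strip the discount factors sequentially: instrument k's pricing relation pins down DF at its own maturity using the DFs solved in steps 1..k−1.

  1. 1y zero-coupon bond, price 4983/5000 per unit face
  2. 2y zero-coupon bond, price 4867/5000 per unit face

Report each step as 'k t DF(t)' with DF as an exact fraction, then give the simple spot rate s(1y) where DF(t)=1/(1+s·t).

step 1 [1y] zero: DF = P = 4983/5000 ≈ 0.996600
step 2 [2y] zero: DF = P = 4867/5000 ≈ 0.973400

1 1 4983/5000
2 2 4867/5000
s(1y) = (1/(4983/5000) − 1)/(1) = 17/4983 ≈ 0.3412%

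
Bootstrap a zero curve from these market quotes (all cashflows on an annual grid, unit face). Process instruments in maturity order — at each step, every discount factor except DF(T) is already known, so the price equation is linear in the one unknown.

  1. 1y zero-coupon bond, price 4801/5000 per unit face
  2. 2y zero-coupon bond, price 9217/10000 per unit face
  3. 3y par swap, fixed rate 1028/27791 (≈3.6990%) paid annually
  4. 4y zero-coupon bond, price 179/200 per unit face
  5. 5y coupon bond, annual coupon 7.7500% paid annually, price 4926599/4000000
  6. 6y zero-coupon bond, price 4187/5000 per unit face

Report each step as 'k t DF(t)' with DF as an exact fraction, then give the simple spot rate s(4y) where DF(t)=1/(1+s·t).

step 1 [1y] zero: DF = P = 4801/5000 ≈ 0.960200
step 2 [2y] zero: DF = P = 9217/10000 ≈ 0.921700
step 3 [3y] swap r/1=1028/27791: DF=(1 − 1028/27791·(0.960200+0.921700))/(1+1028/27791) = 2243/2500 ≈ 0.897200
step 4 [4y] zero: DF = P = 179/200 ≈ 0.895000
step 5 [5y] bond c/1=31/400: DF=(4926599/4000000 − 31/400·(0.960200+0.921700+0.897200+0.895000))/(1+31/400) = 2197/2500 ≈ 0.878800
step 6 [6y] zero: DF = P = 4187/5000 ≈ 0.837400

1 1 4801/5000
2 2 9217/10000
3 3 2243/2500
4 4 179/200
5 5 2197/2500
6 6 4187/5000
s(4y) = (1/(179/200) − 1)/(4) = 21/716 ≈ 2.9330%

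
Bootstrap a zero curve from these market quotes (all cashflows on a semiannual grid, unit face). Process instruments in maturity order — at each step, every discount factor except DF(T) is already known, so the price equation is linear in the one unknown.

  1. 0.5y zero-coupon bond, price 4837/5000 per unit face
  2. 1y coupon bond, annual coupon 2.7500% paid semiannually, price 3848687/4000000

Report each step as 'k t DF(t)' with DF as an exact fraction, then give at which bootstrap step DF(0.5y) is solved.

1 1/2 4837/5000
2 1 117/125
DF(0.5y) is solved at step 1

step 1 [0.5y] zero: DF = P = 4837/5000 ≈ 0.967400
step 2 [1y] bond c/2=11/800: DF=(3848687/4000000 − 11/800·(0.967400))/(1+11/800) = 117/125 ≈ 0.936000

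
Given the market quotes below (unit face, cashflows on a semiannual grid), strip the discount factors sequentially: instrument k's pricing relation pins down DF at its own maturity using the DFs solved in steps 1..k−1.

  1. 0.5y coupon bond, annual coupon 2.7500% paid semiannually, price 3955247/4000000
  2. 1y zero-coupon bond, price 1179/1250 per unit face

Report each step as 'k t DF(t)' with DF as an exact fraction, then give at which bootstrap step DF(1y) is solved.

step 1 [0.5y] bond c/2=11/800: DF=(3955247/4000000 − 11/800·(0))/(1+11/800) = 4877/5000 ≈ 0.975400
step 2 [1y] zero: DF = P = 1179/1250 ≈ 0.943200

1 1/2 4877/5000
2 1 1179/1250
DF(1y) is solved at step 2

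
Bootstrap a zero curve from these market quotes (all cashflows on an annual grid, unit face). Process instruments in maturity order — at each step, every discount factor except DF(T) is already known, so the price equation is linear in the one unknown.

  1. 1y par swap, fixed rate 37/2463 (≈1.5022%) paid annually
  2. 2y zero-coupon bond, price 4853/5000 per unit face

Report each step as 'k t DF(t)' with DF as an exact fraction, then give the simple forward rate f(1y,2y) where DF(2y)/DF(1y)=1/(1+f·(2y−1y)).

step 1 [1y] swap r/1=37/2463: DF=(1 − 37/2463·(0))/(1+37/2463) = 2463/2500 ≈ 0.985200
step 2 [2y] zero: DF = P = 4853/5000 ≈ 0.970600

1 1 2463/2500
2 2 4853/5000
f(1y,2y) = ((2463/2500)/(4853/5000) − 1)/(1) = 73/4853 ≈ 1.5042%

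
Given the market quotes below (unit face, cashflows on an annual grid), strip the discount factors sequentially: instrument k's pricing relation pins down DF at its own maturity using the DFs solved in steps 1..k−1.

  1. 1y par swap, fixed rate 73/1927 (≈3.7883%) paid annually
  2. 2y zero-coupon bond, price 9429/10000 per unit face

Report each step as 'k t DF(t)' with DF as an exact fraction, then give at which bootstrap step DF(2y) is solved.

1 1 1927/2000
2 2 9429/10000
DF(2y) is solved at step 2

step 1 [1y] swap r/1=73/1927: DF=(1 − 73/1927·(0))/(1+73/1927) = 1927/2000 ≈ 0.963500
step 2 [2y] zero: DF = P = 9429/10000 ≈ 0.942900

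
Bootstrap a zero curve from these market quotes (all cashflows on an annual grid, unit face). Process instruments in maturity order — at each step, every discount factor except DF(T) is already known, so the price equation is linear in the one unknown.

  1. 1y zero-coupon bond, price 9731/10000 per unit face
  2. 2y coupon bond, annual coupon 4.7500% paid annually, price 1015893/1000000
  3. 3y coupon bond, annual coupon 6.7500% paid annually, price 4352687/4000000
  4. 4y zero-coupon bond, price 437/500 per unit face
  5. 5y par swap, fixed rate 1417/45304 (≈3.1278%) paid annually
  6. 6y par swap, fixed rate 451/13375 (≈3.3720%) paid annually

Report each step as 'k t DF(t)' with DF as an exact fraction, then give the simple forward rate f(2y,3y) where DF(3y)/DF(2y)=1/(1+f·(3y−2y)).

1 1 9731/10000
2 2 9257/10000
3 3 8993/10000
4 4 437/500
5 5 8583/10000
6 6 2049/2500
f(2y,3y) = ((9257/10000)/(8993/10000) − 1)/(1) = 264/8993 ≈ 2.9356%

step 1 [1y] zero: DF = P = 9731/10000 ≈ 0.973100
step 2 [2y] bond c/1=19/400: DF=(1015893/1000000 − 19/400·(0.973100))/(1+19/400) = 9257/10000 ≈ 0.925700
step 3 [3y] bond c/1=27/400: DF=(4352687/4000000 − 27/400·(0.973100+0.925700))/(1+27/400) = 8993/10000 ≈ 0.899300
step 4 [4y] zero: DF = P = 437/500 ≈ 0.874000
step 5 [5y] swap r/1=1417/45304: DF=(1 − 1417/45304·(0.973100+0.925700+0.899300+0.874000))/(1+1417/45304) = 8583/10000 ≈ 0.858300
step 6 [6y] swap r/1=451/13375: DF=(1 − 451/13375·(0.973100+0.925700+0.899300+0.874000+0.858300))/(1+451/13375) = 2049/2500 ≈ 0.819600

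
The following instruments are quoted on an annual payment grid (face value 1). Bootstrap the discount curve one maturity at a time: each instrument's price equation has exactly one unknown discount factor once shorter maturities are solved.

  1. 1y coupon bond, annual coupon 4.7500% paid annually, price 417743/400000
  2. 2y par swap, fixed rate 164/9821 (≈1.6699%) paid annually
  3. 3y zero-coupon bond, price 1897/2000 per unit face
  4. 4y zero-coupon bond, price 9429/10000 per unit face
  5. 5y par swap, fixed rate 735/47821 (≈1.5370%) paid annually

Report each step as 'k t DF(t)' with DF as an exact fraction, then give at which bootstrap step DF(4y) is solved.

step 1 [1y] bond c/1=19/400: DF=(417743/400000 − 19/400·(0))/(1+19/400) = 997/1000 ≈ 0.997000
step 2 [2y] swap r/1=164/9821: DF=(1 − 164/9821·(0.997000))/(1+164/9821) = 1209/1250 ≈ 0.967200
step 3 [3y] zero: DF = P = 1897/2000 ≈ 0.948500
step 4 [4y] zero: DF = P = 9429/10000 ≈ 0.942900
step 5 [5y] swap r/1=735/47821: DF=(1 − 735/47821·(0.997000+0.967200+0.948500+0.942900))/(1+735/47821) = 1853/2000 ≈ 0.926500

1 1 997/1000
2 2 1209/1250
3 3 1897/2000
4 4 9429/10000
5 5 1853/2000
DF(4y) is solved at step 4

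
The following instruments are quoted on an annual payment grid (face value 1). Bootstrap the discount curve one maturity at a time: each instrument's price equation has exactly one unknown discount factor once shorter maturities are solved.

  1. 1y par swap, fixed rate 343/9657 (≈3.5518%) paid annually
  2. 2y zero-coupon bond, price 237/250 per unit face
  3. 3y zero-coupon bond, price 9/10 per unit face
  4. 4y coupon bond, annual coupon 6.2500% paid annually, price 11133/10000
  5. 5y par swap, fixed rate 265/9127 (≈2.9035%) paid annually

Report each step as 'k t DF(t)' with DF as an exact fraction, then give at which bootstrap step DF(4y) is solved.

1 1 9657/10000
2 2 237/250
3 3 9/10
4 4 8823/10000
5 5 347/400
DF(4y) is solved at step 4

step 1 [1y] swap r/1=343/9657: DF=(1 − 343/9657·(0))/(1+343/9657) = 9657/10000 ≈ 0.965700
step 2 [2y] zero: DF = P = 237/250 ≈ 0.948000
step 3 [3y] zero: DF = P = 9/10 ≈ 0.900000
step 4 [4y] bond c/1=1/16: DF=(11133/10000 − 1/16·(0.965700+0.948000+0.900000))/(1+1/16) = 8823/10000 ≈ 0.882300
step 5 [5y] swap r/1=265/9127: DF=(1 − 265/9127·(0.965700+0.948000+0.900000+0.882300))/(1+265/9127) = 347/400 ≈ 0.867500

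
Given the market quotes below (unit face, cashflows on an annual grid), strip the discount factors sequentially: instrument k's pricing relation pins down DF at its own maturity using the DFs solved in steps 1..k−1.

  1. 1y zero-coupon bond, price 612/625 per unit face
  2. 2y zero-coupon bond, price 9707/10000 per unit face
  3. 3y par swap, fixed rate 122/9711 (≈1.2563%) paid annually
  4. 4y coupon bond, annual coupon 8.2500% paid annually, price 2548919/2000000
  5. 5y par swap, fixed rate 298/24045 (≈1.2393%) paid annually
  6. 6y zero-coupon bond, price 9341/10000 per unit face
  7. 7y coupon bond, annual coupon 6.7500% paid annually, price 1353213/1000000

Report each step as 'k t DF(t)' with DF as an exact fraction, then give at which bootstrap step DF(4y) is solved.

step 1 [1y] zero: DF = P = 612/625 ≈ 0.979200
step 2 [2y] zero: DF = P = 9707/10000 ≈ 0.970700
step 3 [3y] swap r/1=122/9711: DF=(1 − 122/9711·(0.979200+0.970700))/(1+122/9711) = 4817/5000 ≈ 0.963400
step 4 [4y] bond c/1=33/400: DF=(2548919/2000000 − 33/400·(0.979200+0.970700+0.963400))/(1+33/400) = 9553/10000 ≈ 0.955300
step 5 [5y] swap r/1=298/24045: DF=(1 − 298/24045·(0.979200+0.970700+0.963400+0.955300))/(1+298/24045) = 2351/2500 ≈ 0.940400
step 6 [6y] zero: DF = P = 9341/10000 ≈ 0.934100
step 7 [7y] bond c/1=27/400: DF=(1353213/1000000 − 27/400·(0.979200+0.970700+0.963400+0.955300+0.940400+0.934100))/(1+27/400) = 1809/2000 ≈ 0.904500

1 1 612/625
2 2 9707/10000
3 3 4817/5000
4 4 9553/10000
5 5 2351/2500
6 6 9341/10000
7 7 1809/2000
DF(4y) is solved at step 4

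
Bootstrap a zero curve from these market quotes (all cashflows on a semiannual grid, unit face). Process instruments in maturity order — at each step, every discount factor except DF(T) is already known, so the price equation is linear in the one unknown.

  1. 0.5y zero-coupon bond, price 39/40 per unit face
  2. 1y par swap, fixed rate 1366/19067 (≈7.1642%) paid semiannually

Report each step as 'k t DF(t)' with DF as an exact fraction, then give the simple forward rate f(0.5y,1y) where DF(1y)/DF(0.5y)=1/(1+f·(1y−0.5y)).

step 1 [0.5y] zero: DF = P = 39/40 ≈ 0.975000
step 2 [1y] swap r/2=683/19067: DF=(1 − 683/19067·(0.975000))/(1+683/19067) = 9317/10000 ≈ 0.931700

1 1/2 39/40
2 1 9317/10000
f(0.5y,1y) = ((39/40)/(9317/10000) − 1)/(1/2) = 866/9317 ≈ 9.2948%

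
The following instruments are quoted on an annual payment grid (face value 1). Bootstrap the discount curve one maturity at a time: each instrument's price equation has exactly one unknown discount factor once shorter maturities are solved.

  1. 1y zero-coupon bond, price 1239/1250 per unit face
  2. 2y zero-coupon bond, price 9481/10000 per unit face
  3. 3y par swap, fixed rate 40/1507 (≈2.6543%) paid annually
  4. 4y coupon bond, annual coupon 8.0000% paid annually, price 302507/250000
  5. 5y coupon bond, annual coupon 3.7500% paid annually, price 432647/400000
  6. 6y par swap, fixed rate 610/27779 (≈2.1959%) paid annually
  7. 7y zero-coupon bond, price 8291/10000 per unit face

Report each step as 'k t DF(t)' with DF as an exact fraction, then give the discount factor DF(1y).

step 1 [1y] zero: DF = P = 1239/1250 ≈ 0.991200
step 2 [2y] zero: DF = P = 9481/10000 ≈ 0.948100
step 3 [3y] swap r/1=40/1507: DF=(1 − 40/1507·(0.991200+0.948100))/(1+40/1507) = 231/250 ≈ 0.924000
step 4 [4y] bond c/1=2/25: DF=(302507/250000 − 2/25·(0.991200+0.948100+0.924000))/(1+2/25) = 9083/10000 ≈ 0.908300
step 5 [5y] bond c/1=3/80: DF=(432647/400000 − 3/80·(0.991200+0.948100+0.924000+0.908300))/(1+3/80) = 4531/5000 ≈ 0.906200
step 6 [6y] swap r/1=610/27779: DF=(1 − 610/27779·(0.991200+0.948100+0.924000+0.908300+0.906200))/(1+610/27779) = 439/500 ≈ 0.878000
step 7 [7y] zero: DF = P = 8291/10000 ≈ 0.829100

1 1 1239/1250
2 2 9481/10000
3 3 231/250
4 4 9083/10000
5 5 4531/5000
6 6 439/500
7 7 8291/10000
DF(1y) = 1239/1250 ≈ 0.991200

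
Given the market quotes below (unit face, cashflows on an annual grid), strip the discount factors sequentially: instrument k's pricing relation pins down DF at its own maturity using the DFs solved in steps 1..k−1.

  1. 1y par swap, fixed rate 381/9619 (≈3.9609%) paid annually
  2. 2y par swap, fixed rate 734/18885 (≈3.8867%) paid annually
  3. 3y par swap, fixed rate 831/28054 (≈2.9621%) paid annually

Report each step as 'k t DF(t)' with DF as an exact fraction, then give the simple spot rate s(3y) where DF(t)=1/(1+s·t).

step 1 [1y] swap r/1=381/9619: DF=(1 − 381/9619·(0))/(1+381/9619) = 9619/10000 ≈ 0.961900
step 2 [2y] swap r/1=734/18885: DF=(1 − 734/18885·(0.961900))/(1+734/18885) = 4633/5000 ≈ 0.926600
step 3 [3y] swap r/1=831/28054: DF=(1 − 831/28054·(0.961900+0.926600))/(1+831/28054) = 9169/10000 ≈ 0.916900

1 1 9619/10000
2 2 4633/5000
3 3 9169/10000
s(3y) = (1/(9169/10000) − 1)/(3) = 277/9169 ≈ 3.0210%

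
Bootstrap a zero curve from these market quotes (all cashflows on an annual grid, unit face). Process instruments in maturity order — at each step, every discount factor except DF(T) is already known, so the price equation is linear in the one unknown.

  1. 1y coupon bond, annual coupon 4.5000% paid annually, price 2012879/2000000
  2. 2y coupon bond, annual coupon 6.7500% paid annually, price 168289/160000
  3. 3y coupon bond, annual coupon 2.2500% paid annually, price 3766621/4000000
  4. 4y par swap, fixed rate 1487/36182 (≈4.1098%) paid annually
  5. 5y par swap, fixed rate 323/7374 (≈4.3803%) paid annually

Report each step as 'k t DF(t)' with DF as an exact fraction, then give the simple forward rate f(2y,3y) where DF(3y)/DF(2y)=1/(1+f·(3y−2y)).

step 1 [1y] bond c/1=9/200: DF=(2012879/2000000 − 9/200·(0))/(1+9/200) = 9631/10000 ≈ 0.963100
step 2 [2y] bond c/1=27/400: DF=(168289/160000 − 27/400·(0.963100))/(1+27/400) = 2311/2500 ≈ 0.924400
step 3 [3y] bond c/1=9/400: DF=(3766621/4000000 − 9/400·(0.963100+0.924400))/(1+9/400) = 4397/5000 ≈ 0.879400
step 4 [4y] swap r/1=1487/36182: DF=(1 − 1487/36182·(0.963100+0.924400+0.879400))/(1+1487/36182) = 8513/10000 ≈ 0.851300
step 5 [5y] swap r/1=323/7374: DF=(1 − 323/7374·(0.963100+0.924400+0.879400+0.851300))/(1+323/7374) = 4031/5000 ≈ 0.806200

1 1 9631/10000
2 2 2311/2500
3 3 4397/5000
4 4 8513/10000
5 5 4031/5000
f(2y,3y) = ((2311/2500)/(4397/5000) − 1)/(1) = 225/4397 ≈ 5.1171%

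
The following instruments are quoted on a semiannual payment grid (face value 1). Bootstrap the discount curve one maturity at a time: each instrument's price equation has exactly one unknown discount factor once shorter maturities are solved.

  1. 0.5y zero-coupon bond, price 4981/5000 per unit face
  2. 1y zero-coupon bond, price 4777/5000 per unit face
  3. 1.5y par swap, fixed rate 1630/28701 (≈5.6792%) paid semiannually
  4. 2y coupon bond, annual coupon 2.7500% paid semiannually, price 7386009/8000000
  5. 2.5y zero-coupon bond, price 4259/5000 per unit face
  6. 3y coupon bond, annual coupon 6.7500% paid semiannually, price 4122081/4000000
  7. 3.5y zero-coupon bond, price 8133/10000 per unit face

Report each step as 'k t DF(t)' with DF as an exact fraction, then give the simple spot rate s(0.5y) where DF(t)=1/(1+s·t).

step 1 [0.5y] zero: DF = P = 4981/5000 ≈ 0.996200
step 2 [1y] zero: DF = P = 4777/5000 ≈ 0.955400
step 3 [1.5y] swap r/2=815/28701: DF=(1 − 815/28701·(0.996200+0.955400))/(1+815/28701) = 1837/2000 ≈ 0.918500
step 4 [2y] bond c/2=11/800: DF=(7386009/8000000 − 11/800·(0.996200+0.955400+0.918500))/(1+11/800) = 4359/5000 ≈ 0.871800
step 5 [2.5y] zero: DF = P = 4259/5000 ≈ 0.851800
step 6 [3y] bond c/2=27/800: DF=(4122081/4000000 − 27/800·(0.996200+0.955400+0.918500+0.871800+0.851800))/(1+27/800) = 8469/10000 ≈ 0.846900
step 7 [3.5y] zero: DF = P = 8133/10000 ≈ 0.813300

1 1/2 4981/5000
2 1 4777/5000
3 3/2 1837/2000
4 2 4359/5000
5 5/2 4259/5000
6 3 8469/10000
7 7/2 8133/10000
s(0.5y) = (1/(4981/5000) − 1)/(1/2) = 38/4981 ≈ 0.7629%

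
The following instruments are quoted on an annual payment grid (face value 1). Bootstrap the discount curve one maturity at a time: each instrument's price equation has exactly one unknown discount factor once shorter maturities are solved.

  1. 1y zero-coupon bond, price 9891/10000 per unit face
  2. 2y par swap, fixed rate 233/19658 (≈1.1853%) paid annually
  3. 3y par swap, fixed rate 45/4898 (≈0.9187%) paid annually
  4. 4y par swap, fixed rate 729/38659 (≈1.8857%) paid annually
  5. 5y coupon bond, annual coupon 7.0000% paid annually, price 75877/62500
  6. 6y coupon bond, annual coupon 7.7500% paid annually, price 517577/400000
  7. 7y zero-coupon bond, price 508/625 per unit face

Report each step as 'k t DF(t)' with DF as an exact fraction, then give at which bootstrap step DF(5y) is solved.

step 1 [1y] zero: DF = P = 9891/10000 ≈ 0.989100
step 2 [2y] swap r/1=233/19658: DF=(1 − 233/19658·(0.989100))/(1+233/19658) = 9767/10000 ≈ 0.976700
step 3 [3y] swap r/1=45/4898: DF=(1 − 45/4898·(0.989100+0.976700))/(1+45/4898) = 973/1000 ≈ 0.973000
step 4 [4y] swap r/1=729/38659: DF=(1 − 729/38659·(0.989100+0.976700+0.973000))/(1+729/38659) = 9271/10000 ≈ 0.927100
step 5 [5y] bond c/1=7/100: DF=(75877/62500 − 7/100·(0.989100+0.976700+0.973000+0.927100))/(1+7/100) = 8817/10000 ≈ 0.881700
step 6 [6y] bond c/1=31/400: DF=(517577/400000 − 31/400·(0.989100+0.976700+0.973000+0.927100+0.881700))/(1+31/400) = 4297/5000 ≈ 0.859400
step 7 [7y] zero: DF = P = 508/625 ≈ 0.812800

1 1 9891/10000
2 2 9767/10000
3 3 973/1000
4 4 9271/10000
5 5 8817/10000
6 6 4297/5000
7 7 508/625
DF(5y) is solved at step 5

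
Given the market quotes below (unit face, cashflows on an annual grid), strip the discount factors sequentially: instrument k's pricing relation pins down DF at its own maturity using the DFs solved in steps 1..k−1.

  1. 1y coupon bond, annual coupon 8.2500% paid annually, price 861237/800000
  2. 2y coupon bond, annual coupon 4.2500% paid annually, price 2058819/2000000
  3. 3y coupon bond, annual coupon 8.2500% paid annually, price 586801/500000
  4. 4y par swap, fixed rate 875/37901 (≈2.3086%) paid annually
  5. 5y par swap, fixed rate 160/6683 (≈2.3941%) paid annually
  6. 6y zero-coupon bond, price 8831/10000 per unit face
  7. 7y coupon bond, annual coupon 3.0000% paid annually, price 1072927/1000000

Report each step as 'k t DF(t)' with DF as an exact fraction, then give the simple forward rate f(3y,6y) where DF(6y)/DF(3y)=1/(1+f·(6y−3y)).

step 1 [1y] bond c/1=33/400: DF=(861237/800000 − 33/400·(0))/(1+33/400) = 1989/2000 ≈ 0.994500
step 2 [2y] bond c/1=17/400: DF=(2058819/2000000 − 17/400·(0.994500))/(1+17/400) = 9469/10000 ≈ 0.946900
step 3 [3y] bond c/1=33/400: DF=(586801/500000 − 33/400·(0.994500+0.946900))/(1+33/400) = 4681/5000 ≈ 0.936200
step 4 [4y] swap r/1=875/37901: DF=(1 − 875/37901·(0.994500+0.946900+0.936200))/(1+875/37901) = 73/80 ≈ 0.912500
step 5 [5y] swap r/1=160/6683: DF=(1 − 160/6683·(0.994500+0.946900+0.936200+0.912500))/(1+160/6683) = 111/125 ≈ 0.888000
step 6 [6y] zero: DF = P = 8831/10000 ≈ 0.883100
step 7 [7y] bond c/1=3/100: DF=(1072927/1000000 − 3/100·(0.994500+0.946900+0.936200+0.912500+0.888000+0.883100))/(1+3/100) = 8797/10000 ≈ 0.879700

1 1 1989/2000
2 2 9469/10000
3 3 4681/5000
4 4 73/80
5 5 111/125
6 6 8831/10000
7 7 8797/10000
f(3y,6y) = ((4681/5000)/(8831/10000) − 1)/(3) = 177/8831 ≈ 2.0043%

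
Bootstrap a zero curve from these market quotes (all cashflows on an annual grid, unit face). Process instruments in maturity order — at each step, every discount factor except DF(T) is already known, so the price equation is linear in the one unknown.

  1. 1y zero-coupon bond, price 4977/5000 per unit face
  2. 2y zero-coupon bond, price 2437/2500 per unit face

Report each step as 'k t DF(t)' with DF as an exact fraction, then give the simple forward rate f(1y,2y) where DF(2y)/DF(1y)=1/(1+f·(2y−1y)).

step 1 [1y] zero: DF = P = 4977/5000 ≈ 0.995400
step 2 [2y] zero: DF = P = 2437/2500 ≈ 0.974800

1 1 4977/5000
2 2 2437/2500
f(1y,2y) = ((4977/5000)/(2437/2500) − 1)/(1) = 103/4874 ≈ 2.1133%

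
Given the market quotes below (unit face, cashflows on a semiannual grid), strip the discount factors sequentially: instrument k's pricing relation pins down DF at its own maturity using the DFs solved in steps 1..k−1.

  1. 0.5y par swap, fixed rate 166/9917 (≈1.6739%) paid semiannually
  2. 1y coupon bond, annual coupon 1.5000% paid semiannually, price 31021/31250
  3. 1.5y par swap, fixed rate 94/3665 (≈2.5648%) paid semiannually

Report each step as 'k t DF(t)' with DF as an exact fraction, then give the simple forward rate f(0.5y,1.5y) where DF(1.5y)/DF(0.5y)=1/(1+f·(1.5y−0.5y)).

1 1/2 9917/10000
2 1 9779/10000
3 3/2 1203/1250
f(0.5y,1.5y) = ((9917/10000)/(1203/1250) − 1)/(1) = 293/9624 ≈ 3.0445%

step 1 [0.5y] swap r/2=83/9917: DF=(1 − 83/9917·(0))/(1+83/9917) = 9917/10000 ≈ 0.991700
step 2 [1y] bond c/2=3/400: DF=(31021/31250 − 3/400·(0.991700))/(1+3/400) = 9779/10000 ≈ 0.977900
step 3 [1.5y] swap r/2=47/3665: DF=(1 − 47/3665·(0.991700+0.977900))/(1+47/3665) = 1203/1250 ≈ 0.962400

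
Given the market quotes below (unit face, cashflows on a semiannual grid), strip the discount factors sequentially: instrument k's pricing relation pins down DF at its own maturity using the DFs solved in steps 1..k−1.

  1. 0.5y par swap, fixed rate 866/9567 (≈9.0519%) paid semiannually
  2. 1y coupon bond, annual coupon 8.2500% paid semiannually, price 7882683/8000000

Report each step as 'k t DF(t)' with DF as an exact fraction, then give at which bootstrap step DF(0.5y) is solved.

1 1/2 9567/10000
2 1 2271/2500
DF(0.5y) is solved at step 1

step 1 [0.5y] swap r/2=433/9567: DF=(1 − 433/9567·(0))/(1+433/9567) = 9567/10000 ≈ 0.956700
step 2 [1y] bond c/2=33/800: DF=(7882683/8000000 − 33/800·(0.956700))/(1+33/800) = 2271/2500 ≈ 0.908400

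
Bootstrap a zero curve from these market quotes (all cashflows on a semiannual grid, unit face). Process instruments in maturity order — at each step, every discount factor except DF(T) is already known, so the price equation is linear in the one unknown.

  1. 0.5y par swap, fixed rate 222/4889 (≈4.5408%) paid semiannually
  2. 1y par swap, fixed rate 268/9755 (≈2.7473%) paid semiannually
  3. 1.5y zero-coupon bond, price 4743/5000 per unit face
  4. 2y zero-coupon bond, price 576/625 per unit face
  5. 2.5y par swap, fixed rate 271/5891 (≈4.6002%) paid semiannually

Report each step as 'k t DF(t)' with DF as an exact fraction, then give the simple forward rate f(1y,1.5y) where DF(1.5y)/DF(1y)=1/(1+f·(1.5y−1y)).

step 1 [0.5y] swap r/2=111/4889: DF=(1 − 111/4889·(0))/(1+111/4889) = 4889/5000 ≈ 0.977800
step 2 [1y] swap r/2=134/9755: DF=(1 − 134/9755·(0.977800))/(1+134/9755) = 2433/2500 ≈ 0.973200
step 3 [1.5y] zero: DF = P = 4743/5000 ≈ 0.948600
step 4 [2y] zero: DF = P = 576/625 ≈ 0.921600
step 5 [2.5y] swap r/2=271/11782: DF=(1 − 271/11782·(0.977800+0.973200+0.948600+0.921600))/(1+271/11782) = 2229/2500 ≈ 0.891600

1 1/2 4889/5000
2 1 2433/2500
3 3/2 4743/5000
4 2 576/625
5 5/2 2229/2500
f(1y,1.5y) = ((2433/2500)/(4743/5000) − 1)/(1/2) = 82/1581 ≈ 5.1866%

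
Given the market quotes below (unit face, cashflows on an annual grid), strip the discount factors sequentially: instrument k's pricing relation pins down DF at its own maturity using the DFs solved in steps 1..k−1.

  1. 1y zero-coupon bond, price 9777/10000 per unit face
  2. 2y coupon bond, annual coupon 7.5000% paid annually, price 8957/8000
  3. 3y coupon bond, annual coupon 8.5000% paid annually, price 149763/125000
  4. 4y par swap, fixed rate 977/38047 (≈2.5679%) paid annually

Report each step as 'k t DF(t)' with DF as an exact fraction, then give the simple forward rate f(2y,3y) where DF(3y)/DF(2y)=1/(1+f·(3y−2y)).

step 1 [1y] zero: DF = P = 9777/10000 ≈ 0.977700
step 2 [2y] bond c/1=3/40: DF=(8957/8000 − 3/40·(0.977700))/(1+3/40) = 9733/10000 ≈ 0.973300
step 3 [3y] bond c/1=17/200: DF=(149763/125000 − 17/200·(0.977700+0.973300))/(1+17/200) = 4757/5000 ≈ 0.951400
step 4 [4y] swap r/1=977/38047: DF=(1 − 977/38047·(0.977700+0.973300+0.951400))/(1+977/38047) = 9023/10000 ≈ 0.902300

1 1 9777/10000
2 2 9733/10000
3 3 4757/5000
4 4 9023/10000
f(2y,3y) = ((9733/10000)/(4757/5000) − 1)/(1) = 219/9514 ≈ 2.3019%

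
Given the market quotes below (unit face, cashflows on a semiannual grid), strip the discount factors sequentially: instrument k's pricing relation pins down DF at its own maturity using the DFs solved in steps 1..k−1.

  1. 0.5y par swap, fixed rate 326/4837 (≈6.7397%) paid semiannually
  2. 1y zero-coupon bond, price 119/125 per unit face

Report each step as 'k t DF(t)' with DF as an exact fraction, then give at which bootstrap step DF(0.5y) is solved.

step 1 [0.5y] swap r/2=163/4837: DF=(1 − 163/4837·(0))/(1+163/4837) = 4837/5000 ≈ 0.967400
step 2 [1y] zero: DF = P = 119/125 ≈ 0.952000

1 1/2 4837/5000
2 1 119/125
DF(0.5y) is solved at step 1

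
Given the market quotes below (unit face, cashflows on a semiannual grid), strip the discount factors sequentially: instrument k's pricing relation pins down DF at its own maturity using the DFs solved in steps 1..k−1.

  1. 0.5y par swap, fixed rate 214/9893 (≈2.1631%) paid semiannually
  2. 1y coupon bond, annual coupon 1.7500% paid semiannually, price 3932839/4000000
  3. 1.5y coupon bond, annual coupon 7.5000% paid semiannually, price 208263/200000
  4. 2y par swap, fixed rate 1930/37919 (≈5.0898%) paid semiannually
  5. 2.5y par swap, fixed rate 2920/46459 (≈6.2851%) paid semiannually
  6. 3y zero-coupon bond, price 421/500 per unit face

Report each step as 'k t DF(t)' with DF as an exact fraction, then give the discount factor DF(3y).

1 1/2 9893/10000
2 1 9661/10000
3 3/2 933/1000
4 2 1807/2000
5 5/2 427/500
6 3 421/500
DF(3y) = 421/500 ≈ 0.842000

step 1 [0.5y] swap r/2=107/9893: DF=(1 − 107/9893·(0))/(1+107/9893) = 9893/10000 ≈ 0.989300
step 2 [1y] bond c/2=7/800: DF=(3932839/4000000 − 7/800·(0.989300))/(1+7/800) = 9661/10000 ≈ 0.966100
step 3 [1.5y] bond c/2=3/80: DF=(208263/200000 − 3/80·(0.989300+0.966100))/(1+3/80) = 933/1000 ≈ 0.933000
step 4 [2y] swap r/2=965/37919: DF=(1 − 965/37919·(0.989300+0.966100+0.933000))/(1+965/37919) = 1807/2000 ≈ 0.903500
step 5 [2.5y] swap r/2=1460/46459: DF=(1 − 1460/46459·(0.989300+0.966100+0.933000+0.903500))/(1+1460/46459) = 427/500 ≈ 0.854000
step 6 [3y] zero: DF = P = 421/500 ≈ 0.842000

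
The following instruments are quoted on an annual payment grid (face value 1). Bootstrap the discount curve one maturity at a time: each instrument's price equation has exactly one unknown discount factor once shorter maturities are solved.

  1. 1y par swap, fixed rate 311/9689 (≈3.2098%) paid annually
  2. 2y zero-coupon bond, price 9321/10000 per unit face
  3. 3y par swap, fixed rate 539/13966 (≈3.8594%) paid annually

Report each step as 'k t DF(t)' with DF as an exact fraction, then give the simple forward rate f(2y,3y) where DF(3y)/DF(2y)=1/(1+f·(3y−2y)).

1 1 9689/10000
2 2 9321/10000
3 3 4461/5000
f(2y,3y) = ((9321/10000)/(4461/5000) − 1)/(1) = 133/2974 ≈ 4.4721%

step 1 [1y] swap r/1=311/9689: DF=(1 − 311/9689·(0))/(1+311/9689) = 9689/10000 ≈ 0.968900
step 2 [2y] zero: DF = P = 9321/10000 ≈ 0.932100
step 3 [3y] swap r/1=539/13966: DF=(1 − 539/13966·(0.968900+0.932100))/(1+539/13966) = 4461/5000 ≈ 0.892200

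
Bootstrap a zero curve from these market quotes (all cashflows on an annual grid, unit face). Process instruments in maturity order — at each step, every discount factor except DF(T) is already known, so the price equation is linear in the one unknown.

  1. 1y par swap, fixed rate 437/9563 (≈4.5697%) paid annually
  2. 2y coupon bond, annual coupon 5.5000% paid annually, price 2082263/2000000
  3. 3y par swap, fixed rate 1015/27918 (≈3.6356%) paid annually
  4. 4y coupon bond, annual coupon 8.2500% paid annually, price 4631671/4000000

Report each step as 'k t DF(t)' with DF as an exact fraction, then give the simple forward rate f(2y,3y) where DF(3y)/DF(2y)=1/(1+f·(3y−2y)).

step 1 [1y] swap r/1=437/9563: DF=(1 − 437/9563·(0))/(1+437/9563) = 9563/10000 ≈ 0.956300
step 2 [2y] bond c/1=11/200: DF=(2082263/2000000 − 11/200·(0.956300))/(1+11/200) = 937/1000 ≈ 0.937000
step 3 [3y] swap r/1=1015/27918: DF=(1 − 1015/27918·(0.956300+0.937000))/(1+1015/27918) = 1797/2000 ≈ 0.898500
step 4 [4y] bond c/1=33/400: DF=(4631671/4000000 − 33/400·(0.956300+0.937000+0.898500))/(1+33/400) = 8569/10000 ≈ 0.856900

1 1 9563/10000
2 2 937/1000
3 3 1797/2000
4 4 8569/10000
f(2y,3y) = ((937/1000)/(1797/2000) − 1)/(1) = 77/1797 ≈ 4.2849%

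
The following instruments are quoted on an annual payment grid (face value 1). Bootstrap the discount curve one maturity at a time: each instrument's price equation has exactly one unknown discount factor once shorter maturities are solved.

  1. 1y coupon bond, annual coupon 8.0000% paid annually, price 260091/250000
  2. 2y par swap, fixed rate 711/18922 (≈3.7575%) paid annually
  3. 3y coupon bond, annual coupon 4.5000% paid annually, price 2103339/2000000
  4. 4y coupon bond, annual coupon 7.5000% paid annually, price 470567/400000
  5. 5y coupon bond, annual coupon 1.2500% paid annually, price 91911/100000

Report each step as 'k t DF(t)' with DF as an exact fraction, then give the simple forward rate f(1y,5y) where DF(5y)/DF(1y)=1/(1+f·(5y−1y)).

1 1 9633/10000
2 2 9289/10000
3 3 9249/10000
4 4 4489/5000
5 5 8619/10000
f(1y,5y) = ((9633/10000)/(8619/10000) − 1)/(4) = 1/34 ≈ 2.9412%

step 1 [1y] bond c/1=2/25: DF=(260091/250000 − 2/25·(0))/(1+2/25) = 9633/10000 ≈ 0.963300
step 2 [2y] swap r/1=711/18922: DF=(1 − 711/18922·(0.963300))/(1+711/18922) = 9289/10000 ≈ 0.928900
step 3 [3y] bond c/1=9/200: DF=(2103339/2000000 − 9/200·(0.963300+0.928900))/(1+9/200) = 9249/10000 ≈ 0.924900
step 4 [4y] bond c/1=3/40: DF=(470567/400000 − 3/40·(0.963300+0.928900+0.924900))/(1+3/40) = 4489/5000 ≈ 0.897800
step 5 [5y] bond c/1=1/80: DF=(91911/100000 − 1/80·(0.963300+0.928900+0.924900+0.897800))/(1+1/80) = 8619/10000 ≈ 0.861900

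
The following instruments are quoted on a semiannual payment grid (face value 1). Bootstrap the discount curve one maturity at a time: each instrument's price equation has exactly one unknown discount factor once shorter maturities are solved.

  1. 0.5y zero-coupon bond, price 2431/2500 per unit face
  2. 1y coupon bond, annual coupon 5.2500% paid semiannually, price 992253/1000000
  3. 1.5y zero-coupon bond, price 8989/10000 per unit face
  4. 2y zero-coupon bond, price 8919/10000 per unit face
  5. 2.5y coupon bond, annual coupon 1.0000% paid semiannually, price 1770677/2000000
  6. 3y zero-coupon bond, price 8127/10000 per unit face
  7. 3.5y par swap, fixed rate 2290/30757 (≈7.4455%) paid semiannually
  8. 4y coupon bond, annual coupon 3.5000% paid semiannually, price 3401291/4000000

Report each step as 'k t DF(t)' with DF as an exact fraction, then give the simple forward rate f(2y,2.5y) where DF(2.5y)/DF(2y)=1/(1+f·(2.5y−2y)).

1 1/2 2431/2500
2 1 471/500
3 3/2 8989/10000
4 2 8919/10000
5 5/2 69/80
6 3 8127/10000
7 7/2 771/1000
8 4 7299/10000
f(2y,2.5y) = ((8919/10000)/(69/80) − 1)/(1/2) = 196/2875 ≈ 6.8174%

step 1 [0.5y] zero: DF = P = 2431/2500 ≈ 0.972400
step 2 [1y] bond c/2=21/800: DF=(992253/1000000 − 21/800·(0.972400))/(1+21/800) = 471/500 ≈ 0.942000
step 3 [1.5y] zero: DF = P = 8989/10000 ≈ 0.898900
step 4 [2y] zero: DF = P = 8919/10000 ≈ 0.891900
step 5 [2.5y] bond c/2=1/200: DF=(1770677/2000000 − 1/200·(0.972400+0.942000+0.898900+0.891900))/(1+1/200) = 69/80 ≈ 0.862500
step 6 [3y] zero: DF = P = 8127/10000 ≈ 0.812700
step 7 [3.5y] swap r/2=1145/30757: DF=(1 − 1145/30757·(0.972400+0.942000+0.898900+0.891900+0.862500+0.812700))/(1+1145/30757) = 771/1000 ≈ 0.771000
step 8 [4y] bond c/2=7/400: DF=(3401291/4000000 − 7/400·(0.972400+0.942000+0.898900+0.891900+0.862500+0.812700+0.771000))/(1+7/400) = 7299/10000 ≈ 0.729900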